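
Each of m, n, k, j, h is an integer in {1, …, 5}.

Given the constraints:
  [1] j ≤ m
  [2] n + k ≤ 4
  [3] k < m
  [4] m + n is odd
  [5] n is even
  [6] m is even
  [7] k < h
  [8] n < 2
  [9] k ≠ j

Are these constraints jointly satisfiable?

Constraint 6 makes m even and constraint 5 makes n even, so m + n must be even. Constraint 4 says m + n is odd — contradiction.

Unsatisfiable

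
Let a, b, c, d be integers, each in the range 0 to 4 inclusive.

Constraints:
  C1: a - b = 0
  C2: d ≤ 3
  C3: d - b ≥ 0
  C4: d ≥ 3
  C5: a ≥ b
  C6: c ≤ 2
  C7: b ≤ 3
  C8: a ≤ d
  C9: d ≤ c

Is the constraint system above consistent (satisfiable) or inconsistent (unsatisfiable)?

From constraints 4 and 9: c ≥ d and d ≥ 3, so c ≥ 3. From constraint 6: c ≤ 2. But 2 < 3, so no value of c works.

Unsatisfiable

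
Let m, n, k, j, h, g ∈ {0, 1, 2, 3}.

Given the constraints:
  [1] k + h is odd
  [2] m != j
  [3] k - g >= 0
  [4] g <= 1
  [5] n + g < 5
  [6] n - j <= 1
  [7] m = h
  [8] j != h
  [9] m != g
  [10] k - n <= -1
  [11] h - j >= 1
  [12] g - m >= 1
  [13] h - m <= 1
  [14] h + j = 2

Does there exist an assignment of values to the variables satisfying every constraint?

Unsatisfiable

Constraints 3, 6, 10, 11, 12, and 13 give h − j ≥ 1, j − n ≥ -1, n − k ≥ 1, k − g ≥ 0, g − m ≥ 1, m − h ≥ -1.
Adding all 6 inequalities: the left sides telescope to 0, and the right sides sum to 1 + (-1) + 1 + 0 + 1 + (-1) = 1. So 0 ≥ 1, which is false.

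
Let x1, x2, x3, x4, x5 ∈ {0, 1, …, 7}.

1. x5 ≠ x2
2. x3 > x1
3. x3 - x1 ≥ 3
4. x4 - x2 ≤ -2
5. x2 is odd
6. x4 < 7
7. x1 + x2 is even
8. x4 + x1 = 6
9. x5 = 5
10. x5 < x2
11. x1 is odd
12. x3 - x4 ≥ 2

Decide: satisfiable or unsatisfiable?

Satisfiable

Take x1 = 1, x2 = 7, x3 = 7, x4 = 5, x5 = 5. Then constraint 3: x3 - x1 = 6; constraint 4: x4 - x2 = -2, and every other listed constraint is also met.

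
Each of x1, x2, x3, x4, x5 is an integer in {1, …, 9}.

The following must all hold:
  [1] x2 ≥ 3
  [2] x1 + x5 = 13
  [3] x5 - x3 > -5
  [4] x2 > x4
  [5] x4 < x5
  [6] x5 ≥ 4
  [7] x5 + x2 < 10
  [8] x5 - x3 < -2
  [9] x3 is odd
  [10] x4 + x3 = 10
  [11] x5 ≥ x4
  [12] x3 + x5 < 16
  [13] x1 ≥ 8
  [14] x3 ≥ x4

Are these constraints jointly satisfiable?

Try x1 = 8, x2 = 4, x3 = 9, x4 = 1, x5 = 5.
Check constraint 2: x1 + x5 = 13; constraint 3: x5 - x3 = -4; constraint 7: x5 + x2 = 9. The remaining constraints are straightforward to verify.

Satisfiable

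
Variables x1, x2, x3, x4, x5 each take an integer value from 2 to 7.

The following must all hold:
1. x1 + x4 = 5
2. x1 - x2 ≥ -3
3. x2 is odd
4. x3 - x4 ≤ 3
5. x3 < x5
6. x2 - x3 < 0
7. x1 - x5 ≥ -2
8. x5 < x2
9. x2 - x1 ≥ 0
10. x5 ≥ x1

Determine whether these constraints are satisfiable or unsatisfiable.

Unsatisfiable

Constraints 5, 6, and 8 give x5 < x2, x2 < x3, x3 < x5. Chaining: x5 < x2 < x3 < x5, which forces x5 < x5 — impossible.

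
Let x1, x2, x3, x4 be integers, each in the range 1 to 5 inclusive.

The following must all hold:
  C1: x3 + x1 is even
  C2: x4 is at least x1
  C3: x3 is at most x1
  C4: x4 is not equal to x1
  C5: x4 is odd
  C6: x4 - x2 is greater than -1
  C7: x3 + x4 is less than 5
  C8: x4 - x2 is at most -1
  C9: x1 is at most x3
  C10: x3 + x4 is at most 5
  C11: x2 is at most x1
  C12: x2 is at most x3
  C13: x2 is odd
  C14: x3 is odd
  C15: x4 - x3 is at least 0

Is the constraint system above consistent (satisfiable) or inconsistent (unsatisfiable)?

Constraints 2, 3, 8, and 12 give x2 ≤ x3, x3 ≤ x1, x1 ≤ x4, x4 < x2. Chaining: x2 ≤ x3 ≤ x1 ≤ x4 < x2, which forces x2 < x2 — impossible.

Unsatisfiable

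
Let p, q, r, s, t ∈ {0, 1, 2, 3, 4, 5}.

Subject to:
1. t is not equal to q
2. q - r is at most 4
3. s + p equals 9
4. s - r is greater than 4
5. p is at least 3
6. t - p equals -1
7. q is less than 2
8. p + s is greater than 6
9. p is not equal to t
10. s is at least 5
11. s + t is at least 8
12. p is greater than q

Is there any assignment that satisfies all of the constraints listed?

The assignment p = 4, q = 1, r = 0, s = 5, t = 3 works:
  constraint 2 holds since q - r = 1.
  constraint 3 holds since s + p = 9.
  constraint 4 holds since s - r = 5.
The rest check out directly.

Satisfiable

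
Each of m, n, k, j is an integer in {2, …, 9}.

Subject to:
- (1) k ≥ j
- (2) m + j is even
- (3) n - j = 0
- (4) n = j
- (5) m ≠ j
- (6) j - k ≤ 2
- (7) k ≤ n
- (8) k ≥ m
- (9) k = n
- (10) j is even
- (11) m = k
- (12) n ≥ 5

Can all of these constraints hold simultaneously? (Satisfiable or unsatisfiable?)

Unsatisfiable

From constraints 4, 9, and 11, m = k = n = j, so m = j. But constraint 5 says m ≠ j. Contradiction.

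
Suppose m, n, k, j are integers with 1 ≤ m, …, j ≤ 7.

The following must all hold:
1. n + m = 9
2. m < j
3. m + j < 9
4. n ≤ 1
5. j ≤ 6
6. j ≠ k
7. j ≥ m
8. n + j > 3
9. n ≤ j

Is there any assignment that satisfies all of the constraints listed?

From constraint 4: n ≤ 1. From constraints 5 and 7: m ≤ j ≤ 6. Hence n + m ≤ 7. But constraint 1 requires n + m = 9, and 9 > 7. Contradiction.

Unsatisfiable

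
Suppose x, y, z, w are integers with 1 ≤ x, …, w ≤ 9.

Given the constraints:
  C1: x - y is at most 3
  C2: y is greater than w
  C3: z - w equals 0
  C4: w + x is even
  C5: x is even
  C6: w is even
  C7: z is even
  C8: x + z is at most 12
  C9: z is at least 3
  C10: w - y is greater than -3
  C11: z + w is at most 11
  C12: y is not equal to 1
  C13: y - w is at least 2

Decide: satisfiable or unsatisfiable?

Try x = 6, y = 6, z = 4, w = 4.
Check constraint 1: x - y = 0; constraint 3: z - w = 0. The remaining constraints are straightforward to verify.

Satisfiable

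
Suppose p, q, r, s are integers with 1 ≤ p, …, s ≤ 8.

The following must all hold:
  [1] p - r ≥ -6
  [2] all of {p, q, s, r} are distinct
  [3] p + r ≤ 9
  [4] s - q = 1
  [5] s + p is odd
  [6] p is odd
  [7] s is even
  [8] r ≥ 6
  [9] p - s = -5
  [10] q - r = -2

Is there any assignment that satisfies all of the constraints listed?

Try p = 1, q = 5, r = 7, s = 6.
Check constraint 1: p - r = -6; constraint 3: p + r = 8. The remaining constraints are straightforward to verify.

Satisfiable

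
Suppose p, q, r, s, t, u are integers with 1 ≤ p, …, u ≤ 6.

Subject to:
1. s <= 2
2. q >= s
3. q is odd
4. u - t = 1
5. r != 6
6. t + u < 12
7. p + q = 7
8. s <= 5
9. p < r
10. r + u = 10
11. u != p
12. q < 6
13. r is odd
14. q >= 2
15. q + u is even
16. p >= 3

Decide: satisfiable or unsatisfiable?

Try p = 4, q = 3, r = 5, s = 1, t = 4, u = 5.
Check constraint 4: u - t = 1; constraint 6: t + u = 9; constraint 7: p + q = 7. The remaining constraints are straightforward to verify.

Satisfiable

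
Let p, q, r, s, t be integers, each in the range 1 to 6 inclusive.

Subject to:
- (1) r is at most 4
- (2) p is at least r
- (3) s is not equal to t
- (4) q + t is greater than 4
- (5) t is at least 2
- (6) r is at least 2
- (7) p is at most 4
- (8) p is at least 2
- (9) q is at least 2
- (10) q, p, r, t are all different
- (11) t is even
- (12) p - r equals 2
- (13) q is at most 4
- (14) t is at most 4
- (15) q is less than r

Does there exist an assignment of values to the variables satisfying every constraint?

Constraints 1, 5, 6, 7, 8, 9, 13, and 14 confine each of q, p, r, t to the 3 values {2, …, 4}.
Constraint 10 requires all 4 of them to be distinct, but only 3 values are available — impossible by the pigeonhole principle.

Unsatisfiable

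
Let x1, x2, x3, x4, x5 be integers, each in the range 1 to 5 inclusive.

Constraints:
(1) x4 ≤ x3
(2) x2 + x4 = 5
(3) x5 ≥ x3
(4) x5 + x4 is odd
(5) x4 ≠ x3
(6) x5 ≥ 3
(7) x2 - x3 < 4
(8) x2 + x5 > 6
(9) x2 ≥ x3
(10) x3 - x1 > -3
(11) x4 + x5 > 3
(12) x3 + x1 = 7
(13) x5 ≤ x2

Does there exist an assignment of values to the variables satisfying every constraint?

Satisfiable

Take x1 = 4, x2 = 4, x3 = 3, x4 = 1, x5 = 4. Then constraint 2: x2 + x4 = 5; constraint 7: x2 - x3 = 1, and every other listed constraint is also met.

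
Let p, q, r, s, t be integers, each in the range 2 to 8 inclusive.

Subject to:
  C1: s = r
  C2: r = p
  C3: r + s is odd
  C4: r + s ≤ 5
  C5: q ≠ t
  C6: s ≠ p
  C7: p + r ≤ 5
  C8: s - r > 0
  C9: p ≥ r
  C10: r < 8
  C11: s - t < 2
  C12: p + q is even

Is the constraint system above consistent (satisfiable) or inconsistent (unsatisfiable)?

From constraints 1 and 2, s = r = p, so s = p. But constraint 6 says s ≠ p. Contradiction.

Unsatisfiable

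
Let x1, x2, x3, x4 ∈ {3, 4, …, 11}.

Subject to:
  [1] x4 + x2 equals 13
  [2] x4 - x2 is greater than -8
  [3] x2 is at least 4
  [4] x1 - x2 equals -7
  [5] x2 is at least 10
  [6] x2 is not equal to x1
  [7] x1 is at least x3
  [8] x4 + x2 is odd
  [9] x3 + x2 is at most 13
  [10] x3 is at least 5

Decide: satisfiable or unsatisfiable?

From constraint 10: x3 ≥ 5. From constraint 5: x2 ≥ 10. Hence x3 + x2 ≥ 15. But constraint 9 requires x3 + x2 ≤ 13, and 13 < 15. Contradiction.

Unsatisfiable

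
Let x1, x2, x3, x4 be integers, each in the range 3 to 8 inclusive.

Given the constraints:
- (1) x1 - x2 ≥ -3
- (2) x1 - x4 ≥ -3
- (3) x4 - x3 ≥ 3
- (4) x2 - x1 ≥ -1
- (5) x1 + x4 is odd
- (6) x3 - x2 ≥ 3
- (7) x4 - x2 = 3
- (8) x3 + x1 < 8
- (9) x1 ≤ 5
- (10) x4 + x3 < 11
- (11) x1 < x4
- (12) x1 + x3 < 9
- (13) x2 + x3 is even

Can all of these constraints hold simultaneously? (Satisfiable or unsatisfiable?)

Constraints 2, 3, 4, and 6 give x1 − x4 ≥ -3, x4 − x3 ≥ 3, x3 − x2 ≥ 3, x2 − x1 ≥ -1.
Adding all 4 inequalities: the left sides telescope to 0, and the right sides sum to (-3) + 3 + 3 + (-1) = 2. So 0 ≥ 2, which is false.

Unsatisfiable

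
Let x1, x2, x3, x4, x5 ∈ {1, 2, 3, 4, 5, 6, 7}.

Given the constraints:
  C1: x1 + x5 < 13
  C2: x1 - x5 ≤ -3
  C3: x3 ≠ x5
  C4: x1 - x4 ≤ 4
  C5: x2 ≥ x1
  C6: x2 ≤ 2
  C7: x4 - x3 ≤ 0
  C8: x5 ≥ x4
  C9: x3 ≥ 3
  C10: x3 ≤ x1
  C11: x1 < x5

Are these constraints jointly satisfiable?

Unsatisfiable

From constraints 9 and 10: x1 ≥ x3 and x3 ≥ 3, so x1 ≥ 3. From constraints 5 and 6: x1 ≤ x2 and x2 ≤ 2, so x1 ≤ 2. But 2 < 3, so no value of x1 works.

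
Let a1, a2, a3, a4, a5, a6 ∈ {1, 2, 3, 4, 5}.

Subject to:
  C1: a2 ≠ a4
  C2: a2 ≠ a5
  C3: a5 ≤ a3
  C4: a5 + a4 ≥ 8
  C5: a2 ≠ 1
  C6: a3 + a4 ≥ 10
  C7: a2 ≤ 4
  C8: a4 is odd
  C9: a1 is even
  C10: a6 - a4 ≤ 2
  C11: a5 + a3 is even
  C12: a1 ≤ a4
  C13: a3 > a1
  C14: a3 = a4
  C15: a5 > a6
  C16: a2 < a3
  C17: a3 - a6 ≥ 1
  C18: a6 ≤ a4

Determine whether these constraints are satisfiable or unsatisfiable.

Take a1 = 2, a2 = 4, a3 = 5, a4 = 5, a5 = 5, a6 = 4. Then constraint 4: a5 + a4 = 10; constraint 6: a3 + a4 = 10; constraint 10: a6 - a4 = -1, and every other listed constraint is also met.

Satisfiable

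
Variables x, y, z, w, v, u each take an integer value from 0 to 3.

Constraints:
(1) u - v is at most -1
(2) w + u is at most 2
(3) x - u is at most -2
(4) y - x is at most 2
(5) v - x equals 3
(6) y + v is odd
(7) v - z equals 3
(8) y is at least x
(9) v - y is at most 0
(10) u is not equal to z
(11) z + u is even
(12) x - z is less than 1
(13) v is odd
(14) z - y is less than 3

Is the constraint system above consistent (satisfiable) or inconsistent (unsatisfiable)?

Constraints 1, 3, 4, and 9 give y − v ≥ 0, v − u ≥ 1, u − x ≥ 2, x − y ≥ -2.
Adding all 4 inequalities: the left sides telescope to 0, and the right sides sum to 0 + 1 + 2 + (-2) = 1. So 0 ≥ 1, which is false.

Unsatisfiable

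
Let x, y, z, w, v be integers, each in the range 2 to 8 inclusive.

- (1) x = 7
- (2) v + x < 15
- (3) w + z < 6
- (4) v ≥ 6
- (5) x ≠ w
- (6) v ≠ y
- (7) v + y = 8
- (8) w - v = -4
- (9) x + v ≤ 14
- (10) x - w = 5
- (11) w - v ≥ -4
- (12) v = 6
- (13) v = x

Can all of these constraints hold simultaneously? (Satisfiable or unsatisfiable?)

Unsatisfiable

Constraint 12 fixes v = 6 and constraint 1 fixes x = 7, but constraint 13 requires v = x. Since 6 ≠ 7, contradiction.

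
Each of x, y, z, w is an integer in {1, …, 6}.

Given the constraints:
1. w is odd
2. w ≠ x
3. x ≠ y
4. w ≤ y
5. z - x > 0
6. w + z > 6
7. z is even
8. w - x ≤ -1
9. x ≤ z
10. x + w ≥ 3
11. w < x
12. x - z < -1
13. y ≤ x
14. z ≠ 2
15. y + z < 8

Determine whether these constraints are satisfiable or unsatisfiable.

One satisfying assignment is x = 4, y = 1, z = 6, w = 1.
For the less obvious constraints — constraint 5: z - x = 2; constraint 6: w + z = 7; constraint 8: w - x = -3 — and the others hold by inspection.

Satisfiable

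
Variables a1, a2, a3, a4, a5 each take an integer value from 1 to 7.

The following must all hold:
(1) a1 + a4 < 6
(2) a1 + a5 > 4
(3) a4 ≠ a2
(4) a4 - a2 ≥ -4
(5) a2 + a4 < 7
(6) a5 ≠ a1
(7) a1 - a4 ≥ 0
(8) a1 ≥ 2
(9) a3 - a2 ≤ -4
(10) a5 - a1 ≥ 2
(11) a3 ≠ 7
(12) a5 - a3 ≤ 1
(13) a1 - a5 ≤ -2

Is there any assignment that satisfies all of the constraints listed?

Constraints 4, 7, 9, 10, and 12 give a2 − a3 ≥ 4, a3 − a5 ≥ -1, a5 − a1 ≥ 2, a1 − a4 ≥ 0, a4 − a2 ≥ -4.
Adding all 5 inequalities: the left sides telescope to 0, and the right sides sum to 4 + (-1) + 2 + 0 + (-4) = 1. So 0 ≥ 1, which is false.

Unsatisfiable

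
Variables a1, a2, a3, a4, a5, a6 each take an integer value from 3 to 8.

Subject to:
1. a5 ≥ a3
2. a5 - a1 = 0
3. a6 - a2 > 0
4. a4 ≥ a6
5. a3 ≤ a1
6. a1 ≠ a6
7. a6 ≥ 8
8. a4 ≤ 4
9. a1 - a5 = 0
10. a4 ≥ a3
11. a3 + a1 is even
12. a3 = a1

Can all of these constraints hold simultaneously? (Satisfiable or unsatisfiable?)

From constraints 4 and 7: a4 ≥ a6 and a6 ≥ 8, so a4 ≥ 8. From constraint 8: a4 ≤ 4. But 4 < 8, so no value of a4 works.

Unsatisfiable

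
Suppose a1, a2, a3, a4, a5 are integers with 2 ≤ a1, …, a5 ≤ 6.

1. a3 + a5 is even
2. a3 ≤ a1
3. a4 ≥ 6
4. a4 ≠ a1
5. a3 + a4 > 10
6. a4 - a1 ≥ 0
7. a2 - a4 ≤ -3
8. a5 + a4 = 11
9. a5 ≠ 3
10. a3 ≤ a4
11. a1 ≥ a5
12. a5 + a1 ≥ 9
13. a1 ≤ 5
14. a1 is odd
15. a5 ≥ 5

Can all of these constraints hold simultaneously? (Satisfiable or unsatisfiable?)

Satisfiable

Take a1 = 5, a2 = 3, a3 = 5, a4 = 6, a5 = 5. Then constraint 5: a3 + a4 = 11; constraint 6: a4 - a1 = 1; constraint 7: a2 - a4 = -3, and every other listed constraint is also met.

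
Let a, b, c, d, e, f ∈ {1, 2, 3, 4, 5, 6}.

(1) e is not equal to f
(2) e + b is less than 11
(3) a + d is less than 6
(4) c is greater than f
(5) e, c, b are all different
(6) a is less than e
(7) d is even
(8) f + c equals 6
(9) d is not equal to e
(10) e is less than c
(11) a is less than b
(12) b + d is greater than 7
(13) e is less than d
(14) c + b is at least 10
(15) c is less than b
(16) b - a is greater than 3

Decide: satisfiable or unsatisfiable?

Satisfiable

Take a = 1, b = 6, c = 5, d = 4, e = 3, f = 1. Then constraint 2: e + b = 9; constraint 3: a + d = 5, and every other listed constraint is also met.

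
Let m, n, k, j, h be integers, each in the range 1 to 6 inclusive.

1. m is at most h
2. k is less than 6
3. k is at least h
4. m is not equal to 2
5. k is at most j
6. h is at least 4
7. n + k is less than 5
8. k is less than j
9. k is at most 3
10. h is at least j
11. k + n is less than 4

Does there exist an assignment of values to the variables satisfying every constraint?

Unsatisfiable

From constraint 6: h ≥ 4. From constraints 3 and 9: h ≤ k and k ≤ 3, so h ≤ 3. But 3 < 4, so no value of h works.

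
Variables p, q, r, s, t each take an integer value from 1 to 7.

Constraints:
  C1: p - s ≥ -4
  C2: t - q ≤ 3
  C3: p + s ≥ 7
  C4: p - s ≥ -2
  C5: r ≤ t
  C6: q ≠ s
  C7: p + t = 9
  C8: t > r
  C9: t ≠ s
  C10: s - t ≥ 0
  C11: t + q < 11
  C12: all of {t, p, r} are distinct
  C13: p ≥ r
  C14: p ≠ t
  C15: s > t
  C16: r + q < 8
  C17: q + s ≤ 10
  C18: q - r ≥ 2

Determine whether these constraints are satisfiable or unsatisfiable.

Setting (p, q, r, s, t) = (4, 4, 1, 6, 5) satisfies everything: constraint 1: p - s = -2; constraint 2: t - q = 1, and the others follow.

Satisfiable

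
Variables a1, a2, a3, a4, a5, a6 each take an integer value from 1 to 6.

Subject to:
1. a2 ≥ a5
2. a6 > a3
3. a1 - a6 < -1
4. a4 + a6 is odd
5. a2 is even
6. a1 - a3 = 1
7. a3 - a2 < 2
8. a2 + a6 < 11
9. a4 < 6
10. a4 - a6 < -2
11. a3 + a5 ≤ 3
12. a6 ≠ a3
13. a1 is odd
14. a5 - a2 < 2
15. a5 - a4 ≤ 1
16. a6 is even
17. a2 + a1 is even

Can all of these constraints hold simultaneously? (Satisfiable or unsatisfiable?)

Unsatisfiable

Constraint 5 makes a2 even and constraint 13 makes a1 odd, so a2 + a1 must be odd. Constraint 17 says a2 + a1 is even — contradiction.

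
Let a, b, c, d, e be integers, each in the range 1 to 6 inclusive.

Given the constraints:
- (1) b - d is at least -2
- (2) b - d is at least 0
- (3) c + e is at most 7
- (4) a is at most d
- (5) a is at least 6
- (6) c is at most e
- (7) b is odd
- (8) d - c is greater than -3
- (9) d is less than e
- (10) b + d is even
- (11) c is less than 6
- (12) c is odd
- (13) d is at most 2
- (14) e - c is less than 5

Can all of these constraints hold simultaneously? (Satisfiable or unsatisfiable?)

From constraints 4 and 5: d ≥ a and a ≥ 6, so d ≥ 6. From constraint 13: d ≤ 2. But 2 < 6, so no value of d works.

Unsatisfiable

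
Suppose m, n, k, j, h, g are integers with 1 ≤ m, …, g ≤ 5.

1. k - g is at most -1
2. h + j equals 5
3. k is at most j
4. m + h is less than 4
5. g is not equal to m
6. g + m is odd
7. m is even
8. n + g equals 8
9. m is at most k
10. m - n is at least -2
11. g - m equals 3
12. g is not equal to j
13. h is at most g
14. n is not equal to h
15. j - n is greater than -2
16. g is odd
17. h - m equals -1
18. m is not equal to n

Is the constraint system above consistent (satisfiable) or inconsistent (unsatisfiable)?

Satisfiable

Setting (m, n, k, j, h, g) = (2, 3, 4, 4, 1, 5) satisfies everything: constraint 1: k - g = -1; constraint 2: h + j = 5; constraint 4: m + h = 3, and the others follow.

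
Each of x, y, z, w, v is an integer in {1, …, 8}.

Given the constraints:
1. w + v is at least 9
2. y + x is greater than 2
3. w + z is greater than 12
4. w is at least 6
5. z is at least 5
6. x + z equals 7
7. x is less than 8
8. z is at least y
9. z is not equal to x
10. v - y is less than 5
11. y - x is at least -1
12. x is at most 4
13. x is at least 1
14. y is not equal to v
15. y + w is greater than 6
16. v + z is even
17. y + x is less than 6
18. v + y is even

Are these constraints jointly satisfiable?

Satisfiable

Try x = 2, y = 1, z = 5, w = 8, v = 3.
Check constraint 1: w + v = 11; constraint 2: y + x = 3; constraint 3: w + z = 13. The remaining constraints are straightforward to verify.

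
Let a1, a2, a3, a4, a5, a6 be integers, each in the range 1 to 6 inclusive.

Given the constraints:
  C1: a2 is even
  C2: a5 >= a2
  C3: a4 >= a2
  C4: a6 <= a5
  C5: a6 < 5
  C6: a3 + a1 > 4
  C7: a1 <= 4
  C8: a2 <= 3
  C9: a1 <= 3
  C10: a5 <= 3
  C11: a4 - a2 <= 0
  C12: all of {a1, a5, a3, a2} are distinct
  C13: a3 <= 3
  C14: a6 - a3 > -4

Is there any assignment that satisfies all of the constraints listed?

Constraints 8, 9, 10, and 13 confine each of a1, a5, a3, a2 to the 3 values {1, …, 3} (the domain already gives each ≥ 1).
Constraint 12 requires all 4 of them to be distinct, but only 3 values are available — impossible by the pigeonhole principle.

Unsatisfiable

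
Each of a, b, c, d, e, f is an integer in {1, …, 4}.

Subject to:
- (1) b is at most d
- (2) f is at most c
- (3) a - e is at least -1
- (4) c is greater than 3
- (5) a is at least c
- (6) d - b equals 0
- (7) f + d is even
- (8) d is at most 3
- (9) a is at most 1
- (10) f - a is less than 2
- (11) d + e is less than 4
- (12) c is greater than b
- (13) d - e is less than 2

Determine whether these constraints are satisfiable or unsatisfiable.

From constraint 4: c ≥ 4. From constraints 5 and 9: c ≤ a and a ≤ 1, so c ≤ 1. But 1 < 4, so no value of c works.

Unsatisfiable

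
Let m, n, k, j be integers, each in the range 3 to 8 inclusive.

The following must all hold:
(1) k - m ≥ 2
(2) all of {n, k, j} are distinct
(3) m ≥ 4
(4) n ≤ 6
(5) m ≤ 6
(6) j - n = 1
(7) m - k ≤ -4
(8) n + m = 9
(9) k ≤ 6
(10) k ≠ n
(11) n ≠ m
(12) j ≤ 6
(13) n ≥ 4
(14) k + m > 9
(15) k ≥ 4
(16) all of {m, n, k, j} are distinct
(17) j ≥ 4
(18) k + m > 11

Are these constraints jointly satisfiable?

Unsatisfiable

Constraints 3, 4, 5, 9, 12, 13, 15, and 17 confine each of m, n, k, j to the 3 values {4, …, 6}.
Constraint 16 requires all 4 of them to be distinct, but only 3 values are available — impossible by the pigeonhole principle.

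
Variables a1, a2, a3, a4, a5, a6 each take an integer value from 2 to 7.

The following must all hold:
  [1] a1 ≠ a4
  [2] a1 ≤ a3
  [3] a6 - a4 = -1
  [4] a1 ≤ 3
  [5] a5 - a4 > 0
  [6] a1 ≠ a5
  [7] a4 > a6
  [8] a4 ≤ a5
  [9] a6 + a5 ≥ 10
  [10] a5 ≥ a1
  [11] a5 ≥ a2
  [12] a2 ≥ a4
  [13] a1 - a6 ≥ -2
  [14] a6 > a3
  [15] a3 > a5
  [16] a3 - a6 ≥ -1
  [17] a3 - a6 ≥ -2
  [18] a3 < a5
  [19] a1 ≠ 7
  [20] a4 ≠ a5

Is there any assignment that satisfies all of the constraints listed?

Unsatisfiable

Constraints 7, 11, 12, 14, and 15 give a6 < a4, a4 ≤ a2, a2 ≤ a5, a5 < a3, a3 < a6. Chaining: a6 < a4 ≤ a2 ≤ a5 < a3 < a6, which forces a6 < a6 — impossible.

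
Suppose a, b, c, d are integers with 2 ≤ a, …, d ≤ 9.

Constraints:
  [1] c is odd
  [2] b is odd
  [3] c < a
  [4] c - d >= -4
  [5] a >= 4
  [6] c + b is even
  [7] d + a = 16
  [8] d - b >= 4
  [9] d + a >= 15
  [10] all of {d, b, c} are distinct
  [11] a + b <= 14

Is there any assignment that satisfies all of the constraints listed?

Satisfiable

Setting (a, b, c, d) = (8, 3, 5, 8) satisfies everything: constraint 4: c - d = -3; constraint 7: d + a = 16, and the others follow.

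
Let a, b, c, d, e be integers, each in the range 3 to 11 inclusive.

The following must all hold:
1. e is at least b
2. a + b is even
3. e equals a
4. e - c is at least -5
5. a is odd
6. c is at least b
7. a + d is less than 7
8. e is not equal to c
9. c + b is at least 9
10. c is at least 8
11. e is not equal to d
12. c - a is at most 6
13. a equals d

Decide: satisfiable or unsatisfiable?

From constraints 3 and 13, e = a = d, so e = d. But constraint 11 says e ≠ d. Contradiction.

Unsatisfiable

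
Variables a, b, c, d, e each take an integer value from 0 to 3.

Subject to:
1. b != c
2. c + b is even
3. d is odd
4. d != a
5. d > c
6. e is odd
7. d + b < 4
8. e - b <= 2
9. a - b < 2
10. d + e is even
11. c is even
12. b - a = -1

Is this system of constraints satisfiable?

Satisfiable

Take a = 1, b = 0, c = 2, d = 3, e = 1. Then constraint 7: d + b = 3; constraint 8: e - b = 1, and every other listed constraint is also met.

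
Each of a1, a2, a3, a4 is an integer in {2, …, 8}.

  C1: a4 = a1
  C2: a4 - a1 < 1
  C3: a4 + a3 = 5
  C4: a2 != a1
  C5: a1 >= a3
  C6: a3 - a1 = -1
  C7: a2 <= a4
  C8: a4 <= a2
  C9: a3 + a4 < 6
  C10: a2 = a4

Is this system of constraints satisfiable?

Unsatisfiable

From constraints 1 and 10, a2 = a4 = a1, so a2 = a1. But constraint 4 says a2 ≠ a1. Contradiction.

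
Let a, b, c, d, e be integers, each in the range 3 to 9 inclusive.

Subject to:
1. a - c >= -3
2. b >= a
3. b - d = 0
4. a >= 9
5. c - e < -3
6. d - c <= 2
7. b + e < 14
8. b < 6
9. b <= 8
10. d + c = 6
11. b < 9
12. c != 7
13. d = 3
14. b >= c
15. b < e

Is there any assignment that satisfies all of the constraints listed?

From constraints 2 and 4: b ≥ a and a ≥ 9, so b ≥ 9. From constraint 9: b ≤ 8. But 8 < 9, so no value of b works.

Unsatisfiable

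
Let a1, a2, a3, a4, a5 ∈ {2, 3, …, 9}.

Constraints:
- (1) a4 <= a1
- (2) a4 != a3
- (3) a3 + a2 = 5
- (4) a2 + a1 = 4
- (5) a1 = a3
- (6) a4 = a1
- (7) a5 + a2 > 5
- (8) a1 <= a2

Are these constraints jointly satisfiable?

Unsatisfiable

From constraints 5 and 6, a4 = a1 = a3, so a4 = a3. But constraint 2 says a4 ≠ a3. Contradiction.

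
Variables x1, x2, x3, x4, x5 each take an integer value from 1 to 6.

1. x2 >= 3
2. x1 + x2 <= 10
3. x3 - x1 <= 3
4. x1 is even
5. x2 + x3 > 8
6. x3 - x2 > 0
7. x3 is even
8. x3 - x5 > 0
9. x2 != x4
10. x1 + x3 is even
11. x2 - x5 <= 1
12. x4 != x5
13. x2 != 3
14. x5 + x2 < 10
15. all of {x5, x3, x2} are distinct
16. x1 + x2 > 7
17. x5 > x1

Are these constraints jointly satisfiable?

Satisfiable

Take x1 = 4, x2 = 4, x3 = 6, x4 = 1, x5 = 5. Then constraint 2: x1 + x2 = 8; constraint 3: x3 - x1 = 2, and every other listed constraint is also met.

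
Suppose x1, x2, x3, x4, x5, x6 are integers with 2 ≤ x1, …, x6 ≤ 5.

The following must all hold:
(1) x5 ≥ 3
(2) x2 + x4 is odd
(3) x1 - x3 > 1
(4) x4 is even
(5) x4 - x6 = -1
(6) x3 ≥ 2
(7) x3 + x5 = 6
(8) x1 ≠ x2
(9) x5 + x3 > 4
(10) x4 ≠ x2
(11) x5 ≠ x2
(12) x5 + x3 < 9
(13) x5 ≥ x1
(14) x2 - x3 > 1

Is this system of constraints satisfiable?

Setting (x1, x2, x3, x4, x5, x6) = (4, 5, 2, 2, 4, 3) satisfies everything: constraint 3: x1 - x3 = 2; constraint 5: x4 - x6 = -1, and the others follow.

Satisfiable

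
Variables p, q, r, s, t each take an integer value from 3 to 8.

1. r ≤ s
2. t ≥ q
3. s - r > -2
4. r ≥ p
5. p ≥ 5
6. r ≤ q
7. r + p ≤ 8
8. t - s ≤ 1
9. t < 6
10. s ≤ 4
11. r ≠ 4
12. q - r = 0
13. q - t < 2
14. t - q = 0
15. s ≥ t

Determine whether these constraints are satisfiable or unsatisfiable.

Unsatisfiable

From constraints 4 and 5: r ≥ p and p ≥ 5, so r ≥ 5. From constraints 1 and 10: r ≤ s and s ≤ 4, so r ≤ 4. But 4 < 5, so no value of r works.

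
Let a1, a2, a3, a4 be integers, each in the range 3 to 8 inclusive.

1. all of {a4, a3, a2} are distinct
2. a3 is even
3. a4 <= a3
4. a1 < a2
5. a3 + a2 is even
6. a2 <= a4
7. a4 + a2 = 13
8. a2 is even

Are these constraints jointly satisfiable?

Satisfiable

One satisfying assignment is a1 = 4, a2 = 6, a3 = 8, a4 = 7.
For the less obvious constraints — constraint 1: values 7, 8, 6 are distinct; constraint 2: a3 = 8 is even; constraint 7: a4 + a2 = 13 — and the others hold by inspection.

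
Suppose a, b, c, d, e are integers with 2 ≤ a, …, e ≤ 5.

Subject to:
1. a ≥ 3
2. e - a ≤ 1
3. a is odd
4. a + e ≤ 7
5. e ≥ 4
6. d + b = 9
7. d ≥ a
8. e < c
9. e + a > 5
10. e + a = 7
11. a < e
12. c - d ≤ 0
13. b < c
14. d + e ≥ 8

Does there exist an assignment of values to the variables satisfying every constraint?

One satisfying assignment is a = 3, b = 4, c = 5, d = 5, e = 4.
For the less obvious constraints — constraint 2: e - a = 1; constraint 4: a + e = 7 — and the others hold by inspection.

Satisfiable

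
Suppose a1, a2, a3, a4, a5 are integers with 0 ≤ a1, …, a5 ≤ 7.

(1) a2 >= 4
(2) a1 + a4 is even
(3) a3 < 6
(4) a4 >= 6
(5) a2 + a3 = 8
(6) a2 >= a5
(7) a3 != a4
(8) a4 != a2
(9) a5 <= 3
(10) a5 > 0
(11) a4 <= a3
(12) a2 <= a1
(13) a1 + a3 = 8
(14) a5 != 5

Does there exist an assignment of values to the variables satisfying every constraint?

From constraints 1 and 12: a1 ≥ a2 ≥ 4. From constraints 4 and 11: a3 ≥ a4 ≥ 6. Hence a1 + a3 ≥ 10. But constraint 13 requires a1 + a3 = 8, and 8 < 10. Contradiction.

Unsatisfiable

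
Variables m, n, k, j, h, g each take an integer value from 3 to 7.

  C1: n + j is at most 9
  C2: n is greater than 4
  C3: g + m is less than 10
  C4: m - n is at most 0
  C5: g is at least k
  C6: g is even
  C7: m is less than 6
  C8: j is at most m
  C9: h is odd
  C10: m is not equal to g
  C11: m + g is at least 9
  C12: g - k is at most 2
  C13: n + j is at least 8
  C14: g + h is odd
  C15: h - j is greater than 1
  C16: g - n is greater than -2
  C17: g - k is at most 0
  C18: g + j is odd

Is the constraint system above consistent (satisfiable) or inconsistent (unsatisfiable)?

The assignment m = 3, n = 5, k = 6, j = 3, h = 7, g = 6 works:
  constraint 1 holds since n + j = 8.
  constraint 3 holds since g + m = 9.
  constraint 4 holds since m - n = -2.
The rest check out directly.

Satisfiable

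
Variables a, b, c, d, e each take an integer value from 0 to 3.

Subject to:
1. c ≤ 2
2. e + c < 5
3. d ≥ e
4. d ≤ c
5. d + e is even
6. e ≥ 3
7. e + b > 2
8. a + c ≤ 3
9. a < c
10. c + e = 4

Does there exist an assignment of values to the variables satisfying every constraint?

From constraints 3 and 6: d ≥ e and e ≥ 3, so d ≥ 3. From constraints 1 and 4: d ≤ c and c ≤ 2, so d ≤ 2. But 2 < 3, so no value of d works.

Unsatisfiable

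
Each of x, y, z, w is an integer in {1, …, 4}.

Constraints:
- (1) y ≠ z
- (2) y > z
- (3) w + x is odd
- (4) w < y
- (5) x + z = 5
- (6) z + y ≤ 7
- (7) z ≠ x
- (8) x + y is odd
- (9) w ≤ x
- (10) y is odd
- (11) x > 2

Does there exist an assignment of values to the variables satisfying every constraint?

Try x = 4, y = 3, z = 1, w = 1.
Check constraint 5: x + z = 5; constraint 6: z + y = 4. The remaining constraints are straightforward to verify.

Satisfiable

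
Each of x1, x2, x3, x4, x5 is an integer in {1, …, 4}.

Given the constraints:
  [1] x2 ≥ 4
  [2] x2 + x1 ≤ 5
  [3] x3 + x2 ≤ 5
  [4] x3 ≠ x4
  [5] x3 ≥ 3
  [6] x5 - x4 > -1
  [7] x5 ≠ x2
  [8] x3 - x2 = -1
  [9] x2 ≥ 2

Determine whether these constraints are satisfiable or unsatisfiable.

Unsatisfiable

From constraint 5: x3 ≥ 3. From constraint 1: x2 ≥ 4. Hence x3 + x2 ≥ 7. But constraint 3 requires x3 + x2 ≤ 5, and 5 < 7. Contradiction.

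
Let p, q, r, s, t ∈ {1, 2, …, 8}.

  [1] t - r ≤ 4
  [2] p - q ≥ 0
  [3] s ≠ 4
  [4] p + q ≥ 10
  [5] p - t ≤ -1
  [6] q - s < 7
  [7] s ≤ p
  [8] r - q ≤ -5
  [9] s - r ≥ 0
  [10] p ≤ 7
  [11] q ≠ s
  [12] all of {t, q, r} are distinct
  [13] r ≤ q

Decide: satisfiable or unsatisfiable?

Unsatisfiable

Constraints 1, 2, 5, and 8 give q − r ≥ 5, r − t ≥ -4, t − p ≥ 1, p − q ≥ 0.
Adding all 4 inequalities: the left sides telescope to 0, and the right sides sum to 5 + (-4) + 1 + 0 = 2. So 0 ≥ 2, which is false.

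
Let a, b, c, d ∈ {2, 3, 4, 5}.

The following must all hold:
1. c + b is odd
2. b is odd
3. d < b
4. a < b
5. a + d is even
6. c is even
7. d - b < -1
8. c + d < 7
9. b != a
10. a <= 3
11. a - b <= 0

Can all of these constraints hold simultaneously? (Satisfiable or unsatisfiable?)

Take a = 2, b = 5, c = 4, d = 2. Then constraint 7: d - b = -3; constraint 8: c + d = 6; constraint 11: a - b = -3, and every other listed constraint is also met.

Satisfiable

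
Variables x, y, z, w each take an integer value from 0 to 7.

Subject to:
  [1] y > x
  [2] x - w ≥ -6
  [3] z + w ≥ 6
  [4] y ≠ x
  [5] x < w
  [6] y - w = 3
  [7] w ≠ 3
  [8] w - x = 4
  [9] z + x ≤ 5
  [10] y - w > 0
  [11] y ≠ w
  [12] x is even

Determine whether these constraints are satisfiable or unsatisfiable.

Satisfiable

Take x = 0, y = 7, z = 4, w = 4. Then constraint 2: x - w = -4; constraint 3: z + w = 8, and every other listed constraint is also met.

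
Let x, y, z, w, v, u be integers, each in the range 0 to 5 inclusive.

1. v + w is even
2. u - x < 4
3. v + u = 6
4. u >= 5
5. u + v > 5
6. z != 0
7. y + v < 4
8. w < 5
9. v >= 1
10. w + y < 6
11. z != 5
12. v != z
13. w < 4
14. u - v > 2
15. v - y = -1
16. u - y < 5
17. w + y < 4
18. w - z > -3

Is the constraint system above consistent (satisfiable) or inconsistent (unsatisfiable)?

Setting (x, y, z, w, v, u) = (4, 2, 3, 1, 1, 5) satisfies everything: constraint 2: u - x = 1; constraint 3: v + u = 6; constraint 5: u + v = 6, and the others follow.

Satisfiable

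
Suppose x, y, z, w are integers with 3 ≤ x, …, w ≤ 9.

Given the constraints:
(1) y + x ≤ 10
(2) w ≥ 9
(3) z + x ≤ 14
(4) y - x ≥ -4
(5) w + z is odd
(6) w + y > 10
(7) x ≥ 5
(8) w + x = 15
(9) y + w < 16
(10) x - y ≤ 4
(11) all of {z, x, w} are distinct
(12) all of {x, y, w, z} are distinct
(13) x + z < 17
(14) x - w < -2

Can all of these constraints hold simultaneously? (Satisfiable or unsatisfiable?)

Satisfiable

Setting (x, y, z, w) = (6, 4, 8, 9) satisfies everything: constraint 1: y + x = 10; constraint 3: z + x = 14, and the others follow.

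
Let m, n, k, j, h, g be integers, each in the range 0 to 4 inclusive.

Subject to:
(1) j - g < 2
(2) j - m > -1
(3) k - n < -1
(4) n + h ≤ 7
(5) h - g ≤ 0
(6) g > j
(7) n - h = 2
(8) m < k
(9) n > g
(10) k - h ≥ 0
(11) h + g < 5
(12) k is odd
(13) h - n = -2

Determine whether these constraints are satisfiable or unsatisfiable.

Satisfiable

Setting (m, n, k, j, h, g) = (0, 3, 1, 0, 1, 1) satisfies everything: constraint 1: j - g = -1; constraint 2: j - m = 0; constraint 3: k - n = -2, and the others follow.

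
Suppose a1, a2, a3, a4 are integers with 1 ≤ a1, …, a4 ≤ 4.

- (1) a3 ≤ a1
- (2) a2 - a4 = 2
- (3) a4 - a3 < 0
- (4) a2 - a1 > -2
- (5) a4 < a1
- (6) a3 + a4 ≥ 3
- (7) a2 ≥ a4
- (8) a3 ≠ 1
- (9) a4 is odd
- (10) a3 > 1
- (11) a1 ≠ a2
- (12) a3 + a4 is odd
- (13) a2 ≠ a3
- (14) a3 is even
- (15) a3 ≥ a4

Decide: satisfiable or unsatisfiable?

Satisfiable

The assignment a1 = 4, a2 = 3, a3 = 4, a4 = 1 works:
  constraint 2 holds since a2 - a4 = 2.
  constraint 3 holds since a4 - a3 = -3.
The rest check out directly.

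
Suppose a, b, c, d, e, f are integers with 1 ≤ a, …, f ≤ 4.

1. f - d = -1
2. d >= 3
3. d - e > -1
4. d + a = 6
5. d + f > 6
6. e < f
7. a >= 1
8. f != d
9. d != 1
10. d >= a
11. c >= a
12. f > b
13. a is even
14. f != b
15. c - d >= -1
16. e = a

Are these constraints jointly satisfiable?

Satisfiable

Try a = 2, b = 2, c = 3, d = 4, e = 2, f = 3.
Check constraint 1: f - d = -1; constraint 3: d - e = 2; constraint 4: d + a = 6. The remaining constraints are straightforward to verify.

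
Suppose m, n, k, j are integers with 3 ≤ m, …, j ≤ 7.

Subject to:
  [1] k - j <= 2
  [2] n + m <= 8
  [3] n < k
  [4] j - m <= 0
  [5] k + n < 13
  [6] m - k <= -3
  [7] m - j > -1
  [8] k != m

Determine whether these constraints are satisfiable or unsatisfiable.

Unsatisfiable

Constraints 1, 4, and 6 give k − m ≥ 3, m − j ≥ 0, j − k ≥ -2.
Adding all 3 inequalities: the left sides telescope to 0, and the right sides sum to 3 + 0 + (-2) = 1. So 0 ≥ 1, which is false.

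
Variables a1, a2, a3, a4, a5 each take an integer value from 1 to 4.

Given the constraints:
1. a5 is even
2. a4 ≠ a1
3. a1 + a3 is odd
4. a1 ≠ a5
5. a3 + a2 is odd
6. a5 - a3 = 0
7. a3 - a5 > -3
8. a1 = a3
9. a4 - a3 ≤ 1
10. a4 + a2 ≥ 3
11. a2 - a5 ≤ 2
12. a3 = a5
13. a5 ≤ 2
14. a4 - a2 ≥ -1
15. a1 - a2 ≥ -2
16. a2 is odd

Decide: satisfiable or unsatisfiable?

Unsatisfiable

From constraints 8 and 12, a1 = a3 = a5, so a1 = a5. But constraint 4 says a1 ≠ a5. Contradiction.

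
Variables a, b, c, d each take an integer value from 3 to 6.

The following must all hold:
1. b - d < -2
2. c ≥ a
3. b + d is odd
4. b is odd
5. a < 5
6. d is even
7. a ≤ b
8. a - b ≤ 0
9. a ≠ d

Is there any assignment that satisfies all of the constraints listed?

Satisfiable

Setting (a, b, c, d) = (3, 3, 4, 6) satisfies everything: constraint 1: b - d = -3; constraint 3: b + d = 9 is odd; constraint 8: a - b = 0, and the others follow.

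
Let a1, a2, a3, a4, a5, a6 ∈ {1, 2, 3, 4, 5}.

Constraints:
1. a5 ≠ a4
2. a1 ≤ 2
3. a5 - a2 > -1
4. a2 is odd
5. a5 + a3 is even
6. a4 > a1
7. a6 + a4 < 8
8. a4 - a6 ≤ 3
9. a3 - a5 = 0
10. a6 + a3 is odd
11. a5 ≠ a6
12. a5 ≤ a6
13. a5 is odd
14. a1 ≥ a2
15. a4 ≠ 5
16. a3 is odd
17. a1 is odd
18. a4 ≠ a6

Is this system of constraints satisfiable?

Setting (a1, a2, a3, a4, a5, a6) = (1, 1, 1, 3, 1, 2) satisfies everything: constraint 3: a5 - a2 = 0; constraint 7: a6 + a4 = 5; constraint 8: a4 - a6 = 1, and the others follow.

Satisfiable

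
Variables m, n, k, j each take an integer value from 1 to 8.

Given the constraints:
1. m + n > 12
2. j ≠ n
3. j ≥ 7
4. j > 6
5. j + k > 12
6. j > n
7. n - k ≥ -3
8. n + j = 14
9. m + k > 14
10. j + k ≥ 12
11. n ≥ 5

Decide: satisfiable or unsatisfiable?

Setting (m, n, k, j) = (8, 6, 7, 8) satisfies everything: constraint 1: m + n = 14; constraint 5: j + k = 15, and the others follow.

Satisfiable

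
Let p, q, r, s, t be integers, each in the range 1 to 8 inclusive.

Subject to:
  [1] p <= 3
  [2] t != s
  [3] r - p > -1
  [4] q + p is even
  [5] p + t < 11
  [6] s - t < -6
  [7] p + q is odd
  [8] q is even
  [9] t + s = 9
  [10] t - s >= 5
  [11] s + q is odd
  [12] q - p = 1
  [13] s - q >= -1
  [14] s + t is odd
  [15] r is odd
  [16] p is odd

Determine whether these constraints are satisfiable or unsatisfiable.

Unsatisfiable

Constraint 8 makes q even and constraint 16 makes p odd, so q + p must be odd. Constraint 4 says q + p is even — contradiction.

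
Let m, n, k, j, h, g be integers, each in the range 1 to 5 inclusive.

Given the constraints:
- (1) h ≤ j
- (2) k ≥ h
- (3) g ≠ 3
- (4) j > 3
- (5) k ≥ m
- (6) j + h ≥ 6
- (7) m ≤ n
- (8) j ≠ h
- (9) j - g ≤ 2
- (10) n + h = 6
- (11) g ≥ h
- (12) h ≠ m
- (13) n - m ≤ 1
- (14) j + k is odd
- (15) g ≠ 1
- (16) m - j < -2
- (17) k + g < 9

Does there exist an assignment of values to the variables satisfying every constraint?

Setting (m, n, k, j, h, g) = (2, 2, 4, 5, 4, 4) satisfies everything: constraint 6: j + h = 9; constraint 9: j - g = 1; constraint 10: n + h = 6, and the others follow.

Satisfiable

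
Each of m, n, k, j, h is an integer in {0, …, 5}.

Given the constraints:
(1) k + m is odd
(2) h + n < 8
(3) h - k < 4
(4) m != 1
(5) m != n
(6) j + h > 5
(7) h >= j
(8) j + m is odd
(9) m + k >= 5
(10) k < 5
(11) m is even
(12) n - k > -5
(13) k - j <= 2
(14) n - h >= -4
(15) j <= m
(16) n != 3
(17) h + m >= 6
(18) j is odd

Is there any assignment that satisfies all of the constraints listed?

Satisfiable

One satisfying assignment is m = 4, n = 1, k = 3, j = 3, h = 4.
For the less obvious constraints — constraint 2: h + n = 5; constraint 3: h - k = 1; constraint 6: j + h = 7 — and the others hold by inspection.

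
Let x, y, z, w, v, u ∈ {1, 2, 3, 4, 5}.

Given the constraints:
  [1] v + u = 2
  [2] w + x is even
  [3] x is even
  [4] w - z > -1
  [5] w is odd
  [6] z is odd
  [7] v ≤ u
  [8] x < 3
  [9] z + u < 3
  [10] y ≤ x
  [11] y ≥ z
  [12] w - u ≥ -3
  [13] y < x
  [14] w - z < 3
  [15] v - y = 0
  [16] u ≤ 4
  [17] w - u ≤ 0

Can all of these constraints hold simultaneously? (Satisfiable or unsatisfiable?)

Unsatisfiable

Constraint 5 makes w odd and constraint 3 makes x even, so w + x must be odd. Constraint 2 says w + x is even — contradiction.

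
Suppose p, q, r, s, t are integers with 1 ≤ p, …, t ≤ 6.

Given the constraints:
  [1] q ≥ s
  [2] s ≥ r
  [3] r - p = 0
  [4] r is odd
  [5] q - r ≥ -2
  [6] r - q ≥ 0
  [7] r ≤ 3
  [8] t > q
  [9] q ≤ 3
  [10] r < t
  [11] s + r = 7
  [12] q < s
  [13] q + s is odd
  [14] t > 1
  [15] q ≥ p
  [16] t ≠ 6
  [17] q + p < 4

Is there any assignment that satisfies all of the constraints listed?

From constraints 1 and 9: s ≤ q ≤ 3. From constraint 7: r ≤ 3. Hence s + r ≤ 6. But constraint 11 requires s + r = 7, and 7 > 6. Contradiction.

Unsatisfiable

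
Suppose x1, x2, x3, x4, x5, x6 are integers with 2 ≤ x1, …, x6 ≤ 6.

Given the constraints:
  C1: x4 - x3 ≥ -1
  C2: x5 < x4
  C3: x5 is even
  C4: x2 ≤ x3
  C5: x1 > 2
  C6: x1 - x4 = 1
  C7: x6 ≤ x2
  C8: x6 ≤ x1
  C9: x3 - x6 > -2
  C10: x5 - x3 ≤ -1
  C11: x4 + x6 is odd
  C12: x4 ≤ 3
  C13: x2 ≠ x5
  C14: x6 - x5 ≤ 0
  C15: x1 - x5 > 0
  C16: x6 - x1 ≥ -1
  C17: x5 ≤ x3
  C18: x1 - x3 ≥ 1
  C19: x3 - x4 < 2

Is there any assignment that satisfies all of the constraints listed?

Unsatisfiable

Constraints 10, 14, 16, and 18 give x5 − x6 ≥ 0, x6 − x1 ≥ -1, x1 − x3 ≥ 1, x3 − x5 ≥ 1.
Adding all 4 inequalities: the left sides telescope to 0, and the right sides sum to 0 + (-1) + 1 + 1 = 1. So 0 ≥ 1, which is false.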